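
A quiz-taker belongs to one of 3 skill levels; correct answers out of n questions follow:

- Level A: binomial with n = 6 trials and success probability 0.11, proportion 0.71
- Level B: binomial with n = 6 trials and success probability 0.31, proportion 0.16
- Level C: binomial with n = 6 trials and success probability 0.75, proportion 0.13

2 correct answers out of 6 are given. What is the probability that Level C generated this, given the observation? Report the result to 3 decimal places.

By Bayes' theorem, P(k | x) = w_k f_k(x) / Σ_j w_j f_j(x).
Evaluate each component's likelihood at the observed value:
  p_A = 0.113877
  p_B = 0.326747
  p_C = 0.032959
Multiply by the mixture weights:
  w_A·p_A = 0.71 × 0.113877 = 0.0808528
  w_B·p_B = 0.16 × 0.326747 = 0.0522794
  w_C·p_C = 0.13 × 0.032959 = 0.00428467
Denominator: 0.0808528 + 0.0522794 + 0.00428467 = 0.137417
P(Level C | 2 correct answers out of 6) ≈ 0.031

0.031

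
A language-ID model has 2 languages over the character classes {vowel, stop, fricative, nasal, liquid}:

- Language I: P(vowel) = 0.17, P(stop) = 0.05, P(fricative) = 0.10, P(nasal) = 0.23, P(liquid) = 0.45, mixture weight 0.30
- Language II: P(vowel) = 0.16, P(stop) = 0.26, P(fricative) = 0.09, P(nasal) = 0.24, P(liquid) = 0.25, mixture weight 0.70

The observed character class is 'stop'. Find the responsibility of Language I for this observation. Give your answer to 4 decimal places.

0.0761

P(component k | x) = π_k·f_k(x) / marginal(x), where marginal(x) = Σ_j π_j·f_j(x).
Evaluate each component's likelihood at the observed value:
  p_I = P(stop | comp) = 0.05
  p_II = P(stop | comp) = 0.26
Prior × likelihood for each component:
  π_I·p_I = 0.30 × 0.05 = 0.015
  π_II·p_II = 0.70 × 0.26 = 0.182
Marginal: 0.015 + 0.182 = 0.197
Responsibility of Language I: 0.015 / 0.197 ≈ 0.0761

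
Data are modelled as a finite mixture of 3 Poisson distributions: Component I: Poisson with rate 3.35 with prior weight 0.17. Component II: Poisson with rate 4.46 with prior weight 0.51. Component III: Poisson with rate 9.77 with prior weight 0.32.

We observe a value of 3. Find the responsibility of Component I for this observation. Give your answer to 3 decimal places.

0.293

P(component k | x) = π_k·f_k(x) / marginal(x), where marginal(x) = Σ_j π_j·f_j(x).
Component likelihoods at x = 3:
  f_I = e^(−3.35)·3.35^3/3! = 0.219835
  f_II = e^(−4.46)·4.46^3/3! = 0.170962
  f_III = e^(−9.77)·9.77^3/3! = 0.00888128
Prior × likelihood for each component:
  π_I·f_I = 0.17 × 0.219835 = 0.0373719
  π_II·f_II = 0.51 × 0.170962 = 0.0871907
  π_III·f_III = 0.32 × 0.00888128 = 0.00284201
Normaliser: 0.0373719 + 0.0871907 + 0.00284201 = 0.127405
P(Component I | the observation) ≈ 0.293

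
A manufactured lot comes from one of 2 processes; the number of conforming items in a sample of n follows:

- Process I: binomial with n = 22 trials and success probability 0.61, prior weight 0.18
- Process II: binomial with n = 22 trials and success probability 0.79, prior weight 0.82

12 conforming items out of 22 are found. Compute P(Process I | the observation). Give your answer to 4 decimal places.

0.8279

Posterior ∝ prior × likelihood, so P(k | x) ∝ P(Z=k) f_k(x); normalise over all components.
Evaluate each component's likelihood at the observed value:
  L_I = 0.139724
  L_II = 0.0063736
Weight by the priors:
  P(Z=I)·L_I = 0.18 × 0.139724 = 0.0251503
  P(Z=II)·L_II = 0.82 × 0.0063736 = 0.00522635
Evidence: 0.0251503 + 0.00522635 = 0.0303767
Responsibility of Process I: 0.0251503 / 0.0303767 ≈ 0.8279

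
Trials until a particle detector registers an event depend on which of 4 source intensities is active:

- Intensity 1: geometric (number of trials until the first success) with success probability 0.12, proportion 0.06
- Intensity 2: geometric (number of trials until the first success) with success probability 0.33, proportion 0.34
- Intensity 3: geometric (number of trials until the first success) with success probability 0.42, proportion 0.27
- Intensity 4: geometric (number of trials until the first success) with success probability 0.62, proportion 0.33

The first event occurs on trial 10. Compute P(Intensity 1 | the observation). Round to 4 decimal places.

0.3671

P(component k | x) = P(Z=k)·f_k(x) / marginal(x), where marginal(x) = Σ_j P(Z=j)·f_j(x).
Evaluate each component's likelihood at the observed value:
  f_1 = 0.12·(1−0.12)^9 = 0.12·0.316478 = 0.0379774
  f_2 = 0.33·(1−0.33)^9 = 0.33·0.0272065 = 0.00897816
  f_3 = 0.42·(1−0.42)^9 = 0.42·0.00742766 = 0.00311962
  f_4 = 0.62·(1−0.62)^9 = 0.62·0.000165216 = 0.000102434
Multiply by the mixture weights:
  P(Z=1)·f_1 = 0.06 × 0.0379774 = 0.00227864
  P(Z=2)·f_2 = 0.34 × 0.00897816 = 0.00305257
  P(Z=3)·f_3 = 0.27 × 0.00311962 = 0.000842297
  P(Z=4)·f_4 = 0.33 × 0.000102434 = 3.38032e-05
Normaliser: 0.00227864 + 0.00305257 + 0.000842297 + 3.38032e-05 = 0.00620732
So the posterior for Intensity 1 is 0.00227864 / 0.00620732 ≈ 0.3671.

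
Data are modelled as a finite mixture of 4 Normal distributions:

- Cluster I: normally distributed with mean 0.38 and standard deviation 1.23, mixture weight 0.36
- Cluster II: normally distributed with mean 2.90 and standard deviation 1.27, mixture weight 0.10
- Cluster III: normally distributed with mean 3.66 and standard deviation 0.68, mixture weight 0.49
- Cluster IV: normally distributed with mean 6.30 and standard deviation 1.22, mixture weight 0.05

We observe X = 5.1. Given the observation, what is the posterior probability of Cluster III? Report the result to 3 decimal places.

0.640

Apply Bayes' rule: the posterior for each component is proportional to its prior times its likelihood at x.
Normal densities:
  L_I = (1/(1.23·√(2π)))·exp(−(5.1−0.38)²/(2·1.23²)) = 0.324343·exp(-7.36281) = 0.000205767
  L_II = (1/(1.27·√(2π)))·exp(−(5.1−2.90)²/(2·1.27²)) = 0.314128·exp(-1.50040) = 0.0700631
  L_III = (1/(0.68·√(2π)))·exp(−(5.1−3.66)²/(2·0.68²)) = 0.586680·exp(-2.24221) = 0.0623189
  L_IV = (1/(1.22·√(2π)))·exp(−(5.1−6.30)²/(2·1.22²)) = 0.327002·exp(-0.48374) = 0.201588
Multiply by the mixture weights:
  P(Z=I)·L_I = 0.36 × 0.000205767 = 7.40761e-05
  P(Z=II)·L_II = 0.10 × 0.0700631 = 0.00700631
  P(Z=III)·L_III = 0.49 × 0.0623189 = 0.0305363
  P(Z=IV)·L_IV = 0.05 × 0.201588 = 0.0100794
Sum: 7.40761e-05 + 0.00700631 + 0.0305363 + 0.0100794 = 0.047696
Responsibility of Cluster III: 0.0305363 / 0.047696 ≈ 0.640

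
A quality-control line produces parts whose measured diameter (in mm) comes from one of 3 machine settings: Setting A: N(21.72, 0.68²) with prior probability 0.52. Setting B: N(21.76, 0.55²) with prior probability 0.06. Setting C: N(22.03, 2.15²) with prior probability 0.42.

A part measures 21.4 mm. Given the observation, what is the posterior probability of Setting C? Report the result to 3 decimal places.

By Bayes' theorem, P(k | x) = P(Z=k) f_k(x) / Σ_j P(Z=j) f_j(x).
Component likelihoods at x = 21.4 mm:
  L_A = 0.525186
  L_B = 0.585484
  L_C = 0.177757
Prior × likelihood for each component:
  P(Z=A)·L_A = 0.52 × 0.525186 = 0.273097
  P(Z=B)·L_B = 0.06 × 0.585484 = 0.035129
  P(Z=C)·L_C = 0.42 × 0.177757 = 0.074658
Normaliser: 0.273097 + 0.035129 + 0.074658 = 0.382884
Responsibility of Setting C: 0.074658 / 0.382884 ≈ 0.195

0.195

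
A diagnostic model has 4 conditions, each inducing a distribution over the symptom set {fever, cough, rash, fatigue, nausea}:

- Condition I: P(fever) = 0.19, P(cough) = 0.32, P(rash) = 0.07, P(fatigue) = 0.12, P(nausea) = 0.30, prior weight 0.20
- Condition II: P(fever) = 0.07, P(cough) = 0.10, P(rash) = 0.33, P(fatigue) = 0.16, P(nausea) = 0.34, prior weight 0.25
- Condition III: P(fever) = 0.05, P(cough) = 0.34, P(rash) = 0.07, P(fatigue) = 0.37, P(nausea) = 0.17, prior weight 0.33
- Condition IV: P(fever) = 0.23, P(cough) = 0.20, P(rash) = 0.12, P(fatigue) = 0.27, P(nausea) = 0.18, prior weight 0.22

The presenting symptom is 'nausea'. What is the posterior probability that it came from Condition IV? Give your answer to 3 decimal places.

Posterior ∝ prior × likelihood, so P(k | x) ∝ w_k f_k(x); normalise over all components.
Evaluate each component's likelihood at the observed value:
  L_I = 0.3
  L_II = 0.34
  L_III = 0.17
  L_IV = 0.18
Multiply by the mixture weights:
  w_I·L_I = 0.20 × 0.3 = 0.06
  w_II·L_II = 0.25 × 0.34 = 0.085
  w_III·L_III = 0.33 × 0.17 = 0.0561
  w_IV·L_IV = 0.22 × 0.18 = 0.0396
Sum: 0.06 + 0.085 + 0.0561 + 0.0396 = 0.2407
Responsibility of Condition IV: 0.0396 / 0.2407 ≈ 0.165

0.165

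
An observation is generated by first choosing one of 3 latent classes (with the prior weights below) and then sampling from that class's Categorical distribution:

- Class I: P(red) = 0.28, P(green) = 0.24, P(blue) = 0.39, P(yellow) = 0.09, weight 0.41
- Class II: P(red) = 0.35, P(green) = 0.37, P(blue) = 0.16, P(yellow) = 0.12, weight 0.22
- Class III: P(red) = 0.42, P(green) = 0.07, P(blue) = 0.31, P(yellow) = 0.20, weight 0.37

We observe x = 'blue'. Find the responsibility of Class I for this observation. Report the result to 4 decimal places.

0.5161

P(component k | x) = w_k·f_k(x) / marginal(x), where marginal(x) = Σ_j w_j·f_j(x).
Categorical probabilities:
  f_I = P(blue | comp) = 0.39
  f_II = P(blue | comp) = 0.16
  f_III = P(blue | comp) = 0.31
Weight by the priors:
  w_I·f_I = 0.41 × 0.39 = 0.1599
  w_II·f_II = 0.22 × 0.16 = 0.0352
  w_III·f_III = 0.37 × 0.31 = 0.1147
Denominator: 0.1599 + 0.0352 + 0.1147 = 0.3098
P(Class I | data) ≈ 0.5161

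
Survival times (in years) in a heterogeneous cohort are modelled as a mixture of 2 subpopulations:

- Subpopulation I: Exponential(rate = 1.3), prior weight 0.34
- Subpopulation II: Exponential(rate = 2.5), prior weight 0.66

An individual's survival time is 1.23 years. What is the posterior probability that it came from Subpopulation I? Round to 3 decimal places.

Apply Bayes' rule: the posterior for each component is proportional to its prior times its likelihood at x.
Exponential densities:
  f_I = 0.262728
  f_II = 0.115474
Prior × likelihood for each component:
  P(Z=I)·f_I = 0.34 × 0.262728 = 0.0893275
  P(Z=II)·f_II = 0.66 × 0.115474 = 0.0762129
Normaliser: 0.0893275 + 0.0762129 = 0.16554
Responsibility of Subpopulation I: 0.0893275 / 0.16554 ≈ 0.540

0.540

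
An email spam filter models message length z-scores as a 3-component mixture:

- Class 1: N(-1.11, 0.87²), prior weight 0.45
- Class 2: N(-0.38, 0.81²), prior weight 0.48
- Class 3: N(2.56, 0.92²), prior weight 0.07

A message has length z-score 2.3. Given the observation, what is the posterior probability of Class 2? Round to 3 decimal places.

The responsibility of component k is w_k f_k(x) divided by Σ_j w_j f_j(x).
Component likelihoods at x = 2.3:
  p_1 = (1/(0.87·√(2π)))·exp(−(2.3−-1.11)²/(2·0.87²)) = 0.458554·exp(-7.68140) = 0.000211545
  p_2 = (1/(0.81·√(2π)))·exp(−(2.3−-0.38)²/(2·0.81²)) = 0.492521·exp(-5.47356) = 0.00206676
  p_3 = (1/(0.92·√(2π)))·exp(−(2.3−2.56)²/(2·0.92²)) = 0.433633·exp(-0.03993) = 0.416657
Unnormalised posteriors:
  w_1·p_1 = 0.45 × 0.000211545 = 9.51951e-05
  w_2·p_2 = 0.48 × 0.00206676 = 0.000992045
  w_3·p_3 = 0.07 × 0.416657 = 0.029166
Sum: 9.51951e-05 + 0.000992045 + 0.029166 = 0.0302533
P(Class 2 | data) = 0.000992045 / 0.0302533 ≈ 0.033

0.033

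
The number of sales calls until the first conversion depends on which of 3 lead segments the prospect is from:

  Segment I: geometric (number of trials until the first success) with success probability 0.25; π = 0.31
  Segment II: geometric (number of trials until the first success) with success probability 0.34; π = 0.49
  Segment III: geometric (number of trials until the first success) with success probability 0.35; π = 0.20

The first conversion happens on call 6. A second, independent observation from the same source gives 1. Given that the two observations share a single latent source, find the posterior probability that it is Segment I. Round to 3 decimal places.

Apply Bayes' rule: the posterior for each component is proportional to its prior times its likelihood at x.
Since both observations come from the same component, the likelihood for component k is f_k(x₁)·f_k(x₂).
  f_I = [0.25·(1−0.25)^5 = 0.25·0.237305 = 0.0593262] × [0.25] = 0.0148315
  f_II = [0.34·(1−0.34)^5 = 0.34·0.125233 = 0.0425793] × [0.34] = 0.014477
  f_III = [0.35·(1−0.35)^5 = 0.35·0.116029 = 0.0406102] × [0.35] = 0.0142136
Multiply by the mixture weights:
  P(Z=I)·f_I = 0.31 × 0.0148315 = 0.00459778
  P(Z=II)·f_II = 0.49 × 0.014477 = 0.00709371
  P(Z=III)·f_III = 0.20 × 0.0142136 = 0.00284271
Evidence: 0.00459778 + 0.00709371 + 0.00284271 = 0.0145342
Responsibility of Segment I: 0.00459778 / 0.0145342 ≈ 0.316

0.316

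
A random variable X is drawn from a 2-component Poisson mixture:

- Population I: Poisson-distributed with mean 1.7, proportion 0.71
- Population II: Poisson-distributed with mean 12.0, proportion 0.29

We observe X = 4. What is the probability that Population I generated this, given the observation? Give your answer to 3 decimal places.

By Bayes' theorem, P(k | x) = w_k f_k(x) / Σ_j w_j f_j(x).
Component likelihoods at x = 4:
  L_I = 0.0635746
  L_II = 0.0053086
Unnormalised posteriors:
  w_I·L_I = 0.71 × 0.0635746 = 0.045138
  w_II·L_II = 0.29 × 0.0053086 = 0.00153949
Marginal: 0.045138 + 0.00153949 = 0.0466775
P(Population I | x) ≈ 0.967

0.967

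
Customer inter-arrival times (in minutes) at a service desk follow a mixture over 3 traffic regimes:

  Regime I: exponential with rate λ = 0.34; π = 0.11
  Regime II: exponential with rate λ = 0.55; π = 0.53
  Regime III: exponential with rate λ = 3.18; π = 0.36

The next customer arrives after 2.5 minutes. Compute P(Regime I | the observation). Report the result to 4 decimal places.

The responsibility of component k is π_k f_k(x) divided by Σ_j π_j f_j(x).
Exponential densities:
  L_I = 0.34·e^(−0.34·2.5) = 0.34·e^(−0.8500) = 0.145321
  L_II = 0.55·e^(−0.55·2.5) = 0.55·e^(−1.3750) = 0.139062
  L_III = 3.18·e^(−3.18·2.5) = 3.18·e^(−7.9500) = 0.00112147
Multiply by the mixture weights:
  π_I·L_I = 0.11 × 0.145321 = 0.0159853
  π_II·L_II = 0.53 × 0.139062 = 0.0737027
  π_III·L_III = 0.36 × 0.00112147 = 0.000403728
Evidence: 0.0159853 + 0.0737027 + 0.000403728 = 0.0900918
P(Regime I | the observation) = 0.0159853 / 0.0900918 ≈ 0.1774

0.1774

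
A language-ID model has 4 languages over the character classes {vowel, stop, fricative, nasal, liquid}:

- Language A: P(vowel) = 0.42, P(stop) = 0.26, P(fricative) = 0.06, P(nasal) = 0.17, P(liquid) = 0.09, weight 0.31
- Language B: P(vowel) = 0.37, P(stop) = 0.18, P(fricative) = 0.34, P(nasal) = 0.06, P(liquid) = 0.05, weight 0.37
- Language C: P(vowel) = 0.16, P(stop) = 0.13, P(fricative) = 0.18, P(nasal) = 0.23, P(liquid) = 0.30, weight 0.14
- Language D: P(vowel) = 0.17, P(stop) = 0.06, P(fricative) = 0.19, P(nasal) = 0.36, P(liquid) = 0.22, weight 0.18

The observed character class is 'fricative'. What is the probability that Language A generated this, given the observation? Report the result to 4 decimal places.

P(component k | x) = P(Z=k)·f_k(x) / marginal(x), where marginal(x) = Σ_j P(Z=j)·f_j(x).
Evaluate each component's likelihood at the observed value:
  L_A = 0.06
  L_B = 0.34
  L_C = 0.18
  L_D = 0.19
Prior × likelihood for each component:
  P(Z=A)·L_A = 0.31 × 0.06 = 0.0186
  P(Z=B)·L_B = 0.37 × 0.34 = 0.1258
  P(Z=C)·L_C = 0.14 × 0.18 = 0.0252
  P(Z=D)·L_D = 0.18 × 0.19 = 0.0342
Evidence: 0.0186 + 0.1258 + 0.0252 + 0.0342 = 0.2038
P(Language A | the observation) = 0.0186 / 0.2038 ≈ 0.0913

0.0913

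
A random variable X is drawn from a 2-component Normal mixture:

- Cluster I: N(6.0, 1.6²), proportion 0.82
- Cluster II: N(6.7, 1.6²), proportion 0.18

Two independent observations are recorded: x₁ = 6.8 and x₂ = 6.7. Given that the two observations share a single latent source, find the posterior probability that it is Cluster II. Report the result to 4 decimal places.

0.2146

By Bayes' theorem, P(k | x) = w_k f_k(x) / Σ_j w_j f_j(x).
Since both observations come from the same component, the likelihood for component k is f_k(x₁)·f_k(x₂).
  p_I = [(1/(1.6·√(2π)))·exp(−(6.8−6.0)²/(2·1.6²)) = 0.249339·exp(-0.12500) = 0.220041] × [0.226583] = 0.0498574
  p_II = [(1/(1.6·√(2π)))·exp(−(6.8−6.7)²/(2·1.6²)) = 0.249339·exp(-0.00195) = 0.248852] × [0.249339] = 0.0620486
Unnormalised posteriors:
  w_I·p_I = 0.82 × 0.0498574 = 0.0408831
  w_II·p_II = 0.18 × 0.0620486 = 0.0111687
Denominator: 0.0408831 + 0.0111687 = 0.0520519
P(Cluster II | x₁,x₂) = 0.0111687 / 0.0520519 ≈ 0.2146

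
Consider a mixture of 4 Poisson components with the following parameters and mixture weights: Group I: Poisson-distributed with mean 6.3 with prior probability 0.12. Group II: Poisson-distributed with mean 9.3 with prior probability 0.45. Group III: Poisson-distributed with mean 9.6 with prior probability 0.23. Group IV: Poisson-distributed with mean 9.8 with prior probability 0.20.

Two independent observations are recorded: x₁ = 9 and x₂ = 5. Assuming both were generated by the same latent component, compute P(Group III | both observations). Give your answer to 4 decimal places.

0.1954

P(component k | x) = π_k·f_k(x) / marginal(x), where marginal(x) = Σ_j π_j·f_j(x).
Since both observations come from the same component, the likelihood for component k is f_k(x₁)·f_k(x₂).
  p_I = [0.0791128] × [0.151868] = 0.0120147
  p_II = [0.131113] × [0.0530023] = 0.00694928
  p_III = [0.129256] × [0.0460201] = 0.00594838
  p_IV = [0.127405] × [0.0417699] = 0.00532168
Unnormalised posteriors:
  π_I·p_I = 0.12 × 0.0120147 = 0.00144176
  π_II·p_II = 0.45 × 0.00694928 = 0.00312717
  π_III·p_III = 0.23 × 0.00594838 = 0.00136813
  π_IV·p_IV = 0.20 × 0.00532168 = 0.00106434
Marginal: 0.00144176 + 0.00312717 + 0.00136813 + 0.00106434 = 0.0070014
P(Group III | x₁,x₂) = 0.00136813 / 0.0070014 ≈ 0.1954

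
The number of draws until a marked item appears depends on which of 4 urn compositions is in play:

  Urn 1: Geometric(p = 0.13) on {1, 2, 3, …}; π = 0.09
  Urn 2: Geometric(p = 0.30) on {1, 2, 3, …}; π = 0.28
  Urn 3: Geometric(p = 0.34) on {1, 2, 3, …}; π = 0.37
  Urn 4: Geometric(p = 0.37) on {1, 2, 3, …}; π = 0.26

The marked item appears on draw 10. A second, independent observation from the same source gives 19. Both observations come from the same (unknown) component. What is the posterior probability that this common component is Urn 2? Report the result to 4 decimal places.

0.0438

Apply Bayes' rule: the posterior for each component is proportional to its prior times its likelihood at x.
Since both observations come from the same component, the likelihood for component k is f_k(x₁)·f_k(x₂).
  f_1 = [0.0371207] × [0.0105996] = 0.000393465
  f_2 = [0.0121061] × [0.000488524] = 5.91411e-06
  f_3 = [0.00807931] × [0.000191986] = 1.55112e-06
  f_4 = [0.00578451] × [9.0434e-05] = 5.23116e-07
Prior × likelihood for each component:
  π_1·f_1 = 0.09 × 0.000393465 = 3.54119e-05
  π_2·f_2 = 0.28 × 5.91411e-06 = 1.65595e-06
  π_3·f_3 = 0.37 × 1.55112e-06 = 5.73913e-07
  π_4·f_4 = 0.26 × 5.23116e-07 = 1.3601e-07
Evidence: 3.54119e-05 + 1.65595e-06 + 5.73913e-07 + 1.3601e-07 = 3.77778e-05
So the posterior for Urn 2 is 1.65595e-06 / 3.77778e-05 ≈ 0.0438.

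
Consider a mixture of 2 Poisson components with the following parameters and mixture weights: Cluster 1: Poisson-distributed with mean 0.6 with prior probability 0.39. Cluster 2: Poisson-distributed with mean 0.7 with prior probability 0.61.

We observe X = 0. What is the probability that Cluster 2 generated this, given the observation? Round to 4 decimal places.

By Bayes' theorem, P(k | x) = w_k f_k(x) / Σ_j w_j f_j(x).
Evaluate each component's likelihood at the observed value:
  f_1 = 0.548812
  f_2 = 0.496585
Weight by the priors:
  w_1·f_1 = 0.39 × 0.548812 = 0.214037
  w_2·f_2 = 0.61 × 0.496585 = 0.302917
Marginal: 0.214037 + 0.302917 = 0.516954
P(Cluster 2 | the observation) = 0.302917 / 0.516954 ≈ 0.5860

0.5860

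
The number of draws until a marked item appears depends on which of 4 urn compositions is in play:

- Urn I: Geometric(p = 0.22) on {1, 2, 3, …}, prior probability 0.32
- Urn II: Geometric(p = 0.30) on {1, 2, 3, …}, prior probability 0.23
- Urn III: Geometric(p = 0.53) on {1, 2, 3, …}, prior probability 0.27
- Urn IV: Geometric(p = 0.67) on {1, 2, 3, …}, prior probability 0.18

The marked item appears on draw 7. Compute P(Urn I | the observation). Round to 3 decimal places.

The responsibility of component k is P(Z=k) f_k(x) divided by Σ_j P(Z=j) f_j(x).
Component likelihoods at x = 7:
  f_I = 0.22·(1−0.22)^6 = 0.22·0.2252 = 0.0495439
  f_II = 0.30·(1−0.30)^6 = 0.30·0.117649 = 0.0352947
  f_III = 0.53·(1−0.53)^6 = 0.53·0.0107792 = 0.00571298
  f_IV = 0.67·(1−0.67)^6 = 0.67·0.00129147 = 0.000865284
Multiply by the mixture weights:
  P(Z=I)·f_I = 0.32 × 0.0495439 = 0.0158541
  P(Z=II)·f_II = 0.23 × 0.0352947 = 0.00811778
  P(Z=III)·f_III = 0.27 × 0.00571298 = 0.00154251
  P(Z=IV)·f_IV = 0.18 × 0.000865284 = 0.000155751
Marginal: 0.0158541 + 0.00811778 + 0.00154251 + 0.000155751 = 0.0256701
P(Urn I | data) ≈ 0.618

0.618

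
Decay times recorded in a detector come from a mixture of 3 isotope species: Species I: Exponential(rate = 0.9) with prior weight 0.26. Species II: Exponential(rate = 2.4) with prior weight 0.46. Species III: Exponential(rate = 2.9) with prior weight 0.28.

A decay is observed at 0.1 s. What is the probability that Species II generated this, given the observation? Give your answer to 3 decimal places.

By Bayes' theorem, P(k | x) = π_k f_k(x) / Σ_j π_j f_j(x).
Component likelihoods at x = 0.1 s:
  L_I = 0.822538
  L_II = 1.88791
  L_III = 2.16996
Weight by the priors:
  π_I·L_I = 0.26 × 0.822538 = 0.21386
  π_II·L_II = 0.46 × 1.88791 = 0.868437
  π_III·L_III = 0.28 × 2.16996 = 0.60759
Evidence: 0.21386 + 0.868437 + 0.60759 = 1.68989
P(Species II | data) ≈ 0.514

0.514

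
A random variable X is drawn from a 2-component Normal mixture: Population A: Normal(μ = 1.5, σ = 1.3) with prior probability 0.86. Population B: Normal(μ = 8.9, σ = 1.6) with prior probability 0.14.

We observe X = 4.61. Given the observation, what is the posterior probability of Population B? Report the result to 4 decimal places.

The responsibility of component k is w_k f_k(x) divided by Σ_j w_j f_j(x).
Component likelihoods at x = 4.61:
  L_A = (1/(1.3·√(2π)))·exp(−(4.61−1.5)²/(2·1.3²)) = 0.306879·exp(-2.86157) = 0.017547
  L_B = (1/(1.6·√(2π)))·exp(−(4.61−8.9)²/(2·1.6²)) = 0.249339·exp(-3.59455) = 0.00685009
Multiply by the mixture weights:
  w_A·L_A = 0.86 × 0.017547 = 0.0150904
  w_B·L_B = 0.14 × 0.00685009 = 0.000959013
Normaliser: 0.0150904 + 0.000959013 = 0.0160495
P(Population B | 4.61) ≈ 0.0598

0.0598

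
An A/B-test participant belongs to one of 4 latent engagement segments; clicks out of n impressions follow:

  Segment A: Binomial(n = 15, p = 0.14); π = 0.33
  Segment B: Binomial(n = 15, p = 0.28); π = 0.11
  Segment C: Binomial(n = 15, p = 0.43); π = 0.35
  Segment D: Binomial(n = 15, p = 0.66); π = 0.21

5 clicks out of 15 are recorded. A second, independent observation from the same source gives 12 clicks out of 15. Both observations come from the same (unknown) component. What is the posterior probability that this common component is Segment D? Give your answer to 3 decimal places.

0.513

By Bayes' theorem, P(k | x) = w_k f_k(x) / Σ_j w_j f_j(x).
Since both observations come from the same component, the likelihood for component k is f_k(x₁)·f_k(x₂).
  L_A = [0.0357421] × [1.64075e-08] = 5.86439e-10
  L_B = [0.193495] × [3.94371e-05] = 7.6309e-06
  L_C = [0.159826] × [0.00336711] = 0.00053815
  L_D = [0.00776362] × [0.122173] = 0.000948505
Unnormalised posteriors:
  w_A·L_A = 0.33 × 5.86439e-10 = 1.93525e-10
  w_B·L_B = 0.11 × 7.6309e-06 = 8.39399e-07
  w_C·L_C = 0.35 × 0.00053815 = 0.000188353
  w_D·L_D = 0.21 × 0.000948505 = 0.000199186
Normaliser: 1.93525e-10 + 8.39399e-07 + 0.000188353 + 0.000199186 = 0.000388378
So the posterior for Segment D is 0.000199186 / 0.000388378 ≈ 0.513.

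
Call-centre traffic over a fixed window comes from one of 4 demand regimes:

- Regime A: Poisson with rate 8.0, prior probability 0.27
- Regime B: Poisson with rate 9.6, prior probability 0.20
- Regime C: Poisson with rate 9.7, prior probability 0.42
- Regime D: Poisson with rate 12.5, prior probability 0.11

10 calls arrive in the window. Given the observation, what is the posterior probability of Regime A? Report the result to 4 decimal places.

0.2342

The responsibility of component k is w_k f_k(x) divided by Σ_j w_j f_j(x).
Poisson probabilities:
  L_A = e^(−8.0)·8.0^10/10! = 0.0992615
  L_B = e^(−9.6)·9.6^10/10! = 0.124086
  L_C = e^(−9.7)·9.7^10/10! = 0.124537
  L_D = e^(−12.5)·12.5^10/10! = 0.0956436
Unnormalised posteriors:
  w_A·L_A = 0.27 × 0.0992615 = 0.0268006
  w_B·L_B = 0.20 × 0.124086 = 0.0248172
  w_C·L_C = 0.42 × 0.124537 = 0.0523055
  w_D·L_D = 0.11 × 0.0956436 = 0.0105208
Sum: 0.0268006 + 0.0248172 + 0.0523055 + 0.0105208 = 0.114444
P(Regime A | data) ≈ 0.2342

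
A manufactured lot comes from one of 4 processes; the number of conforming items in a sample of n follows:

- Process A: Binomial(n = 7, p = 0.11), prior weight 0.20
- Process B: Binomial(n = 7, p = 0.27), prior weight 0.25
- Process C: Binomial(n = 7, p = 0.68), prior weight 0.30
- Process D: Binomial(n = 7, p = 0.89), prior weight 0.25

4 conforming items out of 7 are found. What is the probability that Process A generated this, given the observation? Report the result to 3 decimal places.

Apply Bayes' rule: the posterior for each component is proportional to its prior times its likelihood at x.
Binomial probabilities:
  L_A = C(7,4)·0.11^4·0.89^3 = 35·0.00014641·0.704969 = 0.00361251
  L_B = C(7,4)·0.27^4·0.73^3 = 35·0.00531441·0.389017 = 0.0723589
  L_C = C(7,4)·0.68^4·0.32^3 = 35·0.213814·0.032768 = 0.245219
  L_D = C(7,4)·0.89^4·0.11^3 = 35·0.627422·0.001331 = 0.0292285
Multiply by the mixture weights:
  π_A·L_A = 0.20 × 0.00361251 = 0.000722502
  π_B·L_B = 0.25 × 0.0723589 = 0.0180897
  π_C·L_C = 0.30 × 0.245219 = 0.0735656
  π_D·L_D = 0.25 × 0.0292285 = 0.00730712
Sum: 0.000722502 + 0.0180897 + 0.0735656 + 0.00730712 = 0.099685
P(Process A | data) = 0.000722502 / 0.099685 ≈ 0.007

0.007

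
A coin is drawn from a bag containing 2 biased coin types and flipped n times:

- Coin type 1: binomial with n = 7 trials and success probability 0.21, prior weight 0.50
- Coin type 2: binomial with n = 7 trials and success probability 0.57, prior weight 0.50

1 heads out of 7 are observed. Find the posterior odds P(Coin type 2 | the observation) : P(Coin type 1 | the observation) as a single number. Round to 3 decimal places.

The posterior odds equal the prior odds times the likelihood ratio: (w_i/w_j)·(f_i(x)/f_j(x)).
Binomial probabilities:
  f_1 = C(7,1)·0.21^1·0.79^6 = 7·0.21·0.243087 = 0.357339
  f_2 = C(7,1)·0.57^1·0.43^6 = 7·0.57·0.00632136 = 0.0252222
Odds = (0.50/0.50) × (0.0252222/0.357339) = 1 × 0.0705836 ≈ 0.071

0.071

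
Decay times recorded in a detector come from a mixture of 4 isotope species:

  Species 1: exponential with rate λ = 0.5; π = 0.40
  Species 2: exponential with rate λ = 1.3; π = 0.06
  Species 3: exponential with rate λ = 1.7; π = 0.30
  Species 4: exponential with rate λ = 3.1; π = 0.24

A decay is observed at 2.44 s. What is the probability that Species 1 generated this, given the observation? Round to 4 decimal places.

By Bayes' theorem, P(k | x) = P(Z=k) f_k(x) / Σ_j P(Z=j) f_j(x).
Evaluate each component's likelihood at the observed value:
  f_1 = 0.147615
  f_2 = 0.0544956
  f_3 = 0.0268532
  f_4 = 0.00160827
Prior × likelihood for each component:
  P(Z=1)·f_1 = 0.40 × 0.147615 = 0.059046
  P(Z=2)·f_2 = 0.06 × 0.0544956 = 0.00326973
  P(Z=3)·f_3 = 0.30 × 0.0268532 = 0.00805595
  P(Z=4)·f_4 = 0.24 × 0.00160827 = 0.000385984
Sum: 0.059046 + 0.00326973 + 0.00805595 + 0.000385984 = 0.0707577
So the posterior for Species 1 is 0.059046 / 0.0707577 ≈ 0.8345.

0.8345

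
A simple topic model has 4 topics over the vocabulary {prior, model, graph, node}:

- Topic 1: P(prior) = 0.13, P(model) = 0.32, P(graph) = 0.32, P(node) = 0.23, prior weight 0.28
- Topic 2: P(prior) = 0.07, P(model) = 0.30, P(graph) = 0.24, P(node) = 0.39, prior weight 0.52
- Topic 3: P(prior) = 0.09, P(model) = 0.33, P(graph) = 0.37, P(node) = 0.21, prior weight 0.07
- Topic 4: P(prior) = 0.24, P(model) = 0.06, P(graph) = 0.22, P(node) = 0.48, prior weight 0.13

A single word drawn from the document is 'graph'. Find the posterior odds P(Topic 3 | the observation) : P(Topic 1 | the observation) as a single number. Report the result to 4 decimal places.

Only the two components matter; the odds are (P(Z=i) f_i(x)) / (P(Z=j) f_j(x)).
Component likelihoods at x = 'graph':
  p_1 = P(graph | comp) = 0.32
  p_2 = P(graph | comp) = 0.24
  p_3 = P(graph | comp) = 0.37
  p_4 = P(graph | comp) = 0.22
0.0259 / 0.0896 ≈ 0.2891

0.2891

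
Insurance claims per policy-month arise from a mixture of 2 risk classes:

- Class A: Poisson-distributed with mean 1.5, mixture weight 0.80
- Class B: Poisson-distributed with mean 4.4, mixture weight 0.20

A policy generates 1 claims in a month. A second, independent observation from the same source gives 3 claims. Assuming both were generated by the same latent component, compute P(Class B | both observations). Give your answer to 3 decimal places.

0.053

Posterior ∝ prior × likelihood, so P(k | x) ∝ π_k f_k(x); normalise over all components.
Since both observations come from the same component, the likelihood for component k is f_k(x₁)·f_k(x₂).
  p_A = [e^(−1.5)·1.5^1/1! = 0.334695] × [0.125511] = 0.0420078
  p_B = [e^(−4.4)·4.4^1/1! = 0.0540203] × [0.174305] = 0.00941603
Weight by the priors:
  π_A·p_A = 0.80 × 0.0420078 = 0.0336063
  π_B·p_B = 0.20 × 0.00941603 = 0.00188321
Normaliser: 0.0336063 + 0.00188321 = 0.0354895
P(Class B | data) ≈ 0.053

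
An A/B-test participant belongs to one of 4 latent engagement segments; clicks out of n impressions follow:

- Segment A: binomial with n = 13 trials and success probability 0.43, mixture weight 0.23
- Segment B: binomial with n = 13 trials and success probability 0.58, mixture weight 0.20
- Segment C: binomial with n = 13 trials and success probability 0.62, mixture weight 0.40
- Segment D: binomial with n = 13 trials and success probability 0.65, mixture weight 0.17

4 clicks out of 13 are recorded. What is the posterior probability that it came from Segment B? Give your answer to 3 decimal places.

0.129

Apply Bayes' rule: the posterior for each component is proportional to its prior times its likelihood at x.
Binomial probabilities:
  L_A = 0.155258
  L_B = 0.032905
  L_C = 0.0174552
  L_D = 0.0100594
Unnormalised posteriors:
  w_A·L_A = 0.23 × 0.155258 = 0.0357093
  w_B·L_B = 0.20 × 0.032905 = 0.006581
  w_C·L_C = 0.40 × 0.0174552 = 0.00698209
  w_D·L_D = 0.17 × 0.0100594 = 0.0017101
Sum: 0.0357093 + 0.006581 + 0.00698209 + 0.0017101 = 0.0509825
P(Segment B | 4 clicks out of 13) = 0.006581 / 0.0509825 ≈ 0.129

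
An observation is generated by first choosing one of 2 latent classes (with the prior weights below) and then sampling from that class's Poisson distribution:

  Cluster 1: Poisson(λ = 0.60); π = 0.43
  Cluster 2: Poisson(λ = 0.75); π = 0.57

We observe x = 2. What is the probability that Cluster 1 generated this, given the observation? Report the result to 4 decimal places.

0.3594

By Bayes' theorem, P(k | x) = P(Z=k) f_k(x) / Σ_j P(Z=j) f_j(x).
Component likelihoods at x = 2:
  p_1 = e^(−0.60)·0.60^2/2! = 0.0987861
  p_2 = e^(−0.75)·0.75^2/2! = 0.132853
Unnormalised posteriors:
  P(Z=1)·p_1 = 0.43 × 0.0987861 = 0.042478
  P(Z=2)·p_2 = 0.57 × 0.132853 = 0.0757263
Denominator: 0.042478 + 0.0757263 = 0.118204
P(Cluster 1 | 2) ≈ 0.3594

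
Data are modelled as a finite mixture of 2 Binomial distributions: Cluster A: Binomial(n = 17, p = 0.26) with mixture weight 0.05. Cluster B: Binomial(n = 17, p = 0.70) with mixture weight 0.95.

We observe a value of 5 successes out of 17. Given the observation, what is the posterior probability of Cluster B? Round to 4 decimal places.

By Bayes' theorem, P(k | x) = w_k f_k(x) / Σ_j w_j f_j(x).
Binomial probabilities:
  L_A = C(17,5)·0.26^5·0.74^12 = 6188·0.00118814·0.0269638 = 0.198243
  L_B = C(17,5)·0.70^5·0.30^12 = 6188·0.16807·5.31441e-07 = 0.000552708
Weight by the priors:
  w_A·L_A = 0.05 × 0.198243 = 0.00991215
  w_B·L_B = 0.95 × 0.000552708 = 0.000525072
Normaliser: 0.00991215 + 0.000525072 = 0.0104372
P(Cluster B | data) = 0.000525072 / 0.0104372 ≈ 0.0503

0.0503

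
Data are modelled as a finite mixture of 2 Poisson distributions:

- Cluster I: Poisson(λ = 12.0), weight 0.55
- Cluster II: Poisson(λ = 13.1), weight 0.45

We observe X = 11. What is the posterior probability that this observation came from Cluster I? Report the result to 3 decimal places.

0.583

P(component k | x) = π_k·f_k(x) / marginal(x), where marginal(x) = Σ_j π_j·f_j(x).
Component likelihoods at x = 11:
  f_I = e^(−12.0)·12.0^11/11! = 0.114368
  f_II = e^(−13.1)·13.1^11/11! = 0.0999012
Unnormalised posteriors:
  π_I·f_I = 0.55 × 0.114368 = 0.0629024
  π_II·f_II = 0.45 × 0.0999012 = 0.0449556
Marginal: 0.0629024 + 0.0449556 = 0.107858
P(Cluster I | 11) ≈ 0.583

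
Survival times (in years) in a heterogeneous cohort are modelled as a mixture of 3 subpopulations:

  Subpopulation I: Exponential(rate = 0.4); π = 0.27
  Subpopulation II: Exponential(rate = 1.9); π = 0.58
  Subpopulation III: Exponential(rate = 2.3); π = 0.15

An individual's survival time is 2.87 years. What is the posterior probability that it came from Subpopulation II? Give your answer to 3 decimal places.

The responsibility of component k is P(Z=k) f_k(x) divided by Σ_j P(Z=j) f_j(x).
Evaluate each component's likelihood at the observed value:
  f_I = 0.126908
  f_II = 0.00813853
  f_III = 0.00312572
Multiply by the mixture weights:
  P(Z=I)·f_I = 0.27 × 0.126908 = 0.0342652
  P(Z=II)·f_II = 0.58 × 0.00813853 = 0.00472035
  P(Z=III)·f_III = 0.15 × 0.00312572 = 0.000468858
Evidence: 0.0342652 + 0.00472035 + 0.000468858 = 0.0394544
So the posterior for Subpopulation II is 0.00472035 / 0.0394544 ≈ 0.120.

0.120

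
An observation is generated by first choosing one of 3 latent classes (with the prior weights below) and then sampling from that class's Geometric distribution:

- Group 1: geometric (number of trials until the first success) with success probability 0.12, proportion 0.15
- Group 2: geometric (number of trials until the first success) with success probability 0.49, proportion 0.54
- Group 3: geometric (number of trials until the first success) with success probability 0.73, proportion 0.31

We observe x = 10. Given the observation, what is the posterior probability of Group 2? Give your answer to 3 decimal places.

Posterior ∝ prior × likelihood, so P(k | x) ∝ π_k f_k(x); normalise over all components.
Geometric probabilities:
  p_1 = 0.12·(1−0.12)^9 = 0.12·0.316478 = 0.0379774
  p_2 = 0.49·(1−0.49)^9 = 0.49·0.00233417 = 0.00114374
  p_3 = 0.73·(1−0.73)^9 = 0.73·7.6256e-06 = 5.56669e-06
Prior × likelihood for each component:
  π_1·p_1 = 0.15 × 0.0379774 = 0.00569661
  π_2·p_2 = 0.54 × 0.00114374 = 0.00061762
  π_3·p_3 = 0.31 × 5.56669e-06 = 1.72567e-06
Evidence: 0.00569661 + 0.00061762 + 1.72567e-06 = 0.00631596
Responsibility of Group 2: 0.00061762 / 0.00631596 ≈ 0.098

0.098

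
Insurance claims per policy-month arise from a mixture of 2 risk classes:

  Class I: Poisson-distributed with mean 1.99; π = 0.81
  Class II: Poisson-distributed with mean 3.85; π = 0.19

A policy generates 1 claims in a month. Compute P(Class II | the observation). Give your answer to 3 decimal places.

0.066

The responsibility of component k is w_k f_k(x) divided by Σ_j w_j f_j(x).
Evaluate each component's likelihood at the observed value:
  L_I = e^(−1.99)·1.99^1/1! = 0.272024
  L_II = e^(−3.85)·3.85^1/1! = 0.081927
Multiply by the mixture weights:
  w_I·L_I = 0.81 × 0.272024 = 0.220339
  w_II·L_II = 0.19 × 0.081927 = 0.0155661
Denominator: 0.220339 + 0.0155661 = 0.235905
P(Class II | data) = 0.0155661 / 0.235905 ≈ 0.066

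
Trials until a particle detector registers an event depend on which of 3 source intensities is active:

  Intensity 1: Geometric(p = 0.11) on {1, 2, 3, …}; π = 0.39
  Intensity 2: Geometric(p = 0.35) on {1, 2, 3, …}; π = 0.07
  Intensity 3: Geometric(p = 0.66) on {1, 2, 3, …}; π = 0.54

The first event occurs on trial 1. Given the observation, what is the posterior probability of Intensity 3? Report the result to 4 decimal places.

By Bayes' theorem, P(k | x) = π_k f_k(x) / Σ_j π_j f_j(x).
Evaluate each component's likelihood at the observed value:
  L_1 = 0.11
  L_2 = 0.35
  L_3 = 0.66
Multiply by the mixture weights:
  π_1·L_1 = 0.39 × 0.11 = 0.0429
  π_2·L_2 = 0.07 × 0.35 = 0.0245
  π_3·L_3 = 0.54 × 0.66 = 0.3564
Denominator: 0.0429 + 0.0245 + 0.3564 = 0.4238
Responsibility of Intensity 3: 0.3564 / 0.4238 ≈ 0.8410

0.8410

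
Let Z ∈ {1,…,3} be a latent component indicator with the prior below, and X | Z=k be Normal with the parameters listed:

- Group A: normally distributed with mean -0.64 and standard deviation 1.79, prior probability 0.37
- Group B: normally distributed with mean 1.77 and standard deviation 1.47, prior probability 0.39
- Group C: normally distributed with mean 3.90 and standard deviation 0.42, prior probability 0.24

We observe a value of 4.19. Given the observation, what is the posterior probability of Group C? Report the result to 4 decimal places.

0.8591

Apply Bayes' rule: the posterior for each component is proportional to its prior times its likelihood at x.
Normal densities:
  L_A = (1/(1.79·√(2π)))·exp(−(4.19−-0.64)²/(2·1.79²)) = 0.222873·exp(-3.64048) = 0.00584815
  L_B = (1/(1.47·√(2π)))·exp(−(4.19−1.77)²/(2·1.47²)) = 0.271389·exp(-1.35508) = 0.0699983
  L_C = (1/(0.42·√(2π)))·exp(−(4.19−3.90)²/(2·0.42²)) = 0.949863·exp(-0.23838) = 0.748401
Unnormalised posteriors:
  P(Z=A)·L_A = 0.37 × 0.00584815 = 0.00216381
  P(Z=B)·L_B = 0.39 × 0.0699983 = 0.0272993
  P(Z=C)·L_C = 0.24 × 0.748401 = 0.179616
Evidence: 0.00216381 + 0.0272993 + 0.179616 = 0.209079
Responsibility of Group C: 0.179616 / 0.209079 ≈ 0.8591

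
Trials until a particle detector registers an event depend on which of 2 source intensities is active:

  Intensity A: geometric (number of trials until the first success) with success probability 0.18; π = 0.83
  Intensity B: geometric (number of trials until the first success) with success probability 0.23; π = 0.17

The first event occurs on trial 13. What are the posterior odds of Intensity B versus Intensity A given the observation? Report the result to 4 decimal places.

The posterior odds equal the prior odds times the likelihood ratio: (w_i/w_j)·(f_i(x)/f_j(x)).
Evaluate each component's likelihood at the observed value:
  L_A = 0.0166356
  L_B = 0.00999117
Odds = (0.17/0.83) × (0.00999117/0.0166356) = 0.204819 × 0.60059 ≈ 0.1230

0.1230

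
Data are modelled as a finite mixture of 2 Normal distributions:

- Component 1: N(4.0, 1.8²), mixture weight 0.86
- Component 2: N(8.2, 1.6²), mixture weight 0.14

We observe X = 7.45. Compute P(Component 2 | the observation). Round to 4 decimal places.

Apply Bayes' rule: the posterior for each component is proportional to its prior times its likelihood at x.
Normal densities:
  L_1 = (1/(1.8·√(2π)))·exp(−(7.45−4.0)²/(2·1.8²)) = 0.221635·exp(-1.83681) = 0.0353121
  L_2 = (1/(1.6·√(2π)))·exp(−(7.45−8.2)²/(2·1.6²)) = 0.249339·exp(-0.10986) = 0.223397
Prior × likelihood for each component:
  π_1·L_1 = 0.86 × 0.0353121 = 0.0303684
  π_2·L_2 = 0.14 × 0.223397 = 0.0312756
Sum: 0.0303684 + 0.0312756 = 0.0616439
P(Component 2 | 7.45) = 0.0312756 / 0.0616439 ≈ 0.5074

0.5074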